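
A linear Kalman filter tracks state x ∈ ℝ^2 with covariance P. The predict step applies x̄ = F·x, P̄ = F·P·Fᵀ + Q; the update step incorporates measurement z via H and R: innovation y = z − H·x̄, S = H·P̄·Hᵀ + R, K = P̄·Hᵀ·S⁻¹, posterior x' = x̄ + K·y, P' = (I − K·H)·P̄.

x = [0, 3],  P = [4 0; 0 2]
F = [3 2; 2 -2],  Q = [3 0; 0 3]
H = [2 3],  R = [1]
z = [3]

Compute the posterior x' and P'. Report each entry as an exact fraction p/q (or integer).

x̄ = F·x = [6, -6]
P̄ = F·P·Fᵀ + Q = [47 16; 16 27]
y = z − H·x̄ = [9]
S = H·P̄·Hᵀ + R = [624]
K = P̄·Hᵀ·S⁻¹ = [71/312; 113/624]
x' = x̄ + K·y = [837/104, -909/208]
P' = (I − K·H)·P̄ = [2291/156 -3031/312; -3031/312 4079/624]

x' = [837/104, -909/208]
P' = [2291/156 -3031/312; -3031/312 4079/624]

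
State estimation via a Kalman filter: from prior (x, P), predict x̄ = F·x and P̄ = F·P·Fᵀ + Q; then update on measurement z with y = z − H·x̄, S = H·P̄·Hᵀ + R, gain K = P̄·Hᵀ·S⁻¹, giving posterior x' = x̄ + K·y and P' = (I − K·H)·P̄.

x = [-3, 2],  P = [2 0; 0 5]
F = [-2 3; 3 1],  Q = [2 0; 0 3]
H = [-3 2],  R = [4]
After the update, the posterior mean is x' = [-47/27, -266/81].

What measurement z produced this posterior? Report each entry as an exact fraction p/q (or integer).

x̄ = F·x = [12, -7]
P̄ = F·P·Fᵀ + Q = [55 3; 3 26]
S = H·P̄·Hᵀ + R = [567]
K = P̄·Hᵀ·S⁻¹ = [-53/189; 43/567]
x' − x̄ = [-371/27, 301/81] = K·y
y = (KᵀK)⁻¹·Kᵀ·(x' − x̄) = [49]
z = y + H·x̄ = [49] + [-50] = [-1]

z = [-1]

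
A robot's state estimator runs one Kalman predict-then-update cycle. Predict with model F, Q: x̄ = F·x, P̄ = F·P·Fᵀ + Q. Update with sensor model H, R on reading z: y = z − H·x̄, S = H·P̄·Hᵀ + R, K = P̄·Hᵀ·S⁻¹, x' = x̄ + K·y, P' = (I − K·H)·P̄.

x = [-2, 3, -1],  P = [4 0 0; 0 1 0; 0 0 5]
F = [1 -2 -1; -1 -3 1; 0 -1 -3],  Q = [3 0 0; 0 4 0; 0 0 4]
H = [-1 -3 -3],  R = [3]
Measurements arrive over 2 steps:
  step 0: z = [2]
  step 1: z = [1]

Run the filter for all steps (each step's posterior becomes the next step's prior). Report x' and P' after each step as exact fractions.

step 0: x' = [-2063/535, -3497/535, 3799/535], P' = [5196/535 -3171/535 1497/535; -3171/535 11041/535 -9957/535; 1497/535 -9957/535 9589/535]
step 1: x' = [-4414946/609179, 4083071/609179, -2787456/609179], P' = [10802697/609179 -6457590/609179 2969604/609179; -6457590/609179 20575161/609179 -18134854/609179; 2969604/609179 -18134854/609179 17022096/609179]

step 0: x̄ = F·x = [-7, -8, 0]
step 0: P̄ = F·P·Fᵀ + Q = [16 -3 17; -3 22 -12; 17 -12 50]
step 0: y = z − H·x̄ = [-29]
step 0: S = H·P̄·Hᵀ + R = [535]
step 0: K = P̄·Hᵀ·S⁻¹ = [-58/535; -27/535; -131/535]
step 0: x' = x̄ + K·y = [-2063/535, -3497/535, 3799/535]
step 0: P' = (I − K·H)·P̄ = [5196/535 -3171/535 1497/535; -3171/535 11041/535 -9957/535; 1497/535 -9957/535 9589/535]
step 1: x̄ = F·x = [1132/535, 16353/535, -1580/107]
step 1: P̄ = F·P·Fᵀ + Q = [30416/535 47669/535 -4034/107; 47669/535 154016/535 -14796/107; -4034/107 -14796/107 7948/107]
step 1: y = z − H·x̄ = [27026/535]
step 1: S = H·P̄·Hᵀ + R = [609179/535]
step 1: K = P̄·Hᵀ·S⁻¹ = [-112913/609179; -287777/609179; 122890/609179]
step 1: x' = x̄ + K·y = [-4414946/609179, 4083071/609179, -2787456/609179]
step 1: P' = (I − K·H)·P̄ = [10802697/609179 -6457590/609179 2969604/609179; -6457590/609179 20575161/609179 -18134854/609179; 2969604/609179 -18134854/609179 17022096/609179]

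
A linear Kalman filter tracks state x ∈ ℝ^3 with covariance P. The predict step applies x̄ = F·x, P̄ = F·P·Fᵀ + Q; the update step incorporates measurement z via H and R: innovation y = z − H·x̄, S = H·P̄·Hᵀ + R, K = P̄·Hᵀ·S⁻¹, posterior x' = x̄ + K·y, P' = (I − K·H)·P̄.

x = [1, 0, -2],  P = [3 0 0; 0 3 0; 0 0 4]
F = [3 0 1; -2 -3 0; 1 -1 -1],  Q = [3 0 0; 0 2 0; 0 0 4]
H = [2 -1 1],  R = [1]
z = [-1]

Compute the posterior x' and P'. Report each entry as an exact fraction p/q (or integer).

x' = [-225/139, 18/139, 333/139]
P' = [1171/278 865/139 -521/278; 865/139 2961/139 1194/139; -521/278 1194/139 3451/278]

x̄ = F·x = [1, -2, 3]
P̄ = F·P·Fᵀ + Q = [34 -18 5; -18 41 3; 5 3 14]
y = z − H·x̄ = [-8]
S = H·P̄·Hᵀ + R = [278]
K = P̄·Hᵀ·S⁻¹ = [91/278; -37/139; 21/278]
x' = x̄ + K·y = [-225/139, 18/139, 333/139]
P' = (I − K·H)·P̄ = [1171/278 865/139 -521/278; 865/139 2961/139 1194/139; -521/278 1194/139 3451/278]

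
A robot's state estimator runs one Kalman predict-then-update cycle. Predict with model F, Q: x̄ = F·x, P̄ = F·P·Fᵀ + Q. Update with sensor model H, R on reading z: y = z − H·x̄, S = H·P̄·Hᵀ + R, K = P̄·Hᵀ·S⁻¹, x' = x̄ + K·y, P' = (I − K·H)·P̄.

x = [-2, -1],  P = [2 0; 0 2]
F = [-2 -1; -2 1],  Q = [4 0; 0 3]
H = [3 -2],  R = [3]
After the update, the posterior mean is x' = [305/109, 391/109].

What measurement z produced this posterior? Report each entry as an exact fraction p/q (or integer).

z = [1]

x̄ = F·x = [5, 3]
P̄ = F·P·Fᵀ + Q = [14 6; 6 13]
S = H·P̄·Hᵀ + R = [109]
K = P̄·Hᵀ·S⁻¹ = [30/109; -8/109]
x' − x̄ = [-240/109, 64/109] = K·y
y = (KᵀK)⁻¹·Kᵀ·(x' − x̄) = [-8]
z = y + H·x̄ = [-8] + [9] = [1]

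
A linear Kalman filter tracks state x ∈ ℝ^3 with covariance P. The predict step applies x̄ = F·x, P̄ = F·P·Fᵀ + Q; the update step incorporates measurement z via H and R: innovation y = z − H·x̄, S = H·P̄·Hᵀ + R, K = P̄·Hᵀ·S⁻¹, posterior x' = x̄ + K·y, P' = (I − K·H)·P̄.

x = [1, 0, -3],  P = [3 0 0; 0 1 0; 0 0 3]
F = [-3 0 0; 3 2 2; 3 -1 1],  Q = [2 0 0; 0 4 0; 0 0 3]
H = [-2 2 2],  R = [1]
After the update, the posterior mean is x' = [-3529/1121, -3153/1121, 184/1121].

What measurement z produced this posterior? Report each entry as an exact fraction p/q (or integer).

z = [1]

x̄ = F·x = [-3, -3, 0]
P̄ = F·P·Fᵀ + Q = [29 -27 -27; -27 47 31; -27 31 34]
S = H·P̄·Hᵀ + R = [1121]
K = P̄·Hᵀ·S⁻¹ = [-166/1121; 210/1121; 184/1121]
x' − x̄ = [-166/1121, 210/1121, 184/1121] = K·y
y = (KᵀK)⁻¹·Kᵀ·(x' − x̄) = [1]
z = y + H·x̄ = [1] + [0] = [1]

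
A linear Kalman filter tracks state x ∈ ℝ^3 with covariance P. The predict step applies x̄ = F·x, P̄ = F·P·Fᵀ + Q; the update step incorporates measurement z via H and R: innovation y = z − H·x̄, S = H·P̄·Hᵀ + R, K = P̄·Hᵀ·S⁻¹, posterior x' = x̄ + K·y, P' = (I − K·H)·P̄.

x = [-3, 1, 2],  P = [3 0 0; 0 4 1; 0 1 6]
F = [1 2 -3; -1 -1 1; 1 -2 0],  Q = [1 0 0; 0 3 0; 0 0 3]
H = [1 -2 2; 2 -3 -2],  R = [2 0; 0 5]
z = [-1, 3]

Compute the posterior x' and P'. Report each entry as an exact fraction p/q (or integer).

x̄ = F·x = [-7, 4, -5]
P̄ = F·P·Fᵀ + Q = [62 -24 -7; -24 14 3; -7 3 22]
y = z − H·x̄ = [24, 19]
S = H·P̄·Hᵀ + R = [252 268; 268 847]
K = P̄·Hᵀ·S⁻¹ = [6258/35405 6798/35405; -6617/70810 -2966/35405; 44213/141620 -6298/35405]
x' = x̄ + K·y = [31519/35405, 5862/35405, -31409/35405]
P' = (I − K·H)·P̄ = [166762/35405 90756/35405 13633/35405; 90756/35405 58743/35405 20113/70810; 13633/35405 20113/70810 57173/141620]

x' = [31519/35405, 5862/35405, -31409/35405]
P' = [166762/35405 90756/35405 13633/35405; 90756/35405 58743/35405 20113/70810; 13633/35405 20113/70810 57173/141620]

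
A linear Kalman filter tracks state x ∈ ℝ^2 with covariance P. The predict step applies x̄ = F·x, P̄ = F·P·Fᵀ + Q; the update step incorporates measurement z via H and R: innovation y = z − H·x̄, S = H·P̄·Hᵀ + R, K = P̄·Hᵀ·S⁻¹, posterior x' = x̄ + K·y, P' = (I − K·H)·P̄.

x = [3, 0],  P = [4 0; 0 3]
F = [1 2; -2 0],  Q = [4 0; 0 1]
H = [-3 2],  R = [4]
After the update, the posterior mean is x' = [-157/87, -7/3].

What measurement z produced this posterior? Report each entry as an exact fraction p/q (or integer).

x̄ = F·x = [3, -6]
P̄ = F·P·Fᵀ + Q = [20 -8; -8 17]
S = H·P̄·Hᵀ + R = [348]
K = P̄·Hᵀ·S⁻¹ = [-19/87; 1/6]
x' − x̄ = [-418/87, 11/3] = K·y
y = (KᵀK)⁻¹·Kᵀ·(x' − x̄) = [22]
z = y + H·x̄ = [22] + [-21] = [1]

z = [1]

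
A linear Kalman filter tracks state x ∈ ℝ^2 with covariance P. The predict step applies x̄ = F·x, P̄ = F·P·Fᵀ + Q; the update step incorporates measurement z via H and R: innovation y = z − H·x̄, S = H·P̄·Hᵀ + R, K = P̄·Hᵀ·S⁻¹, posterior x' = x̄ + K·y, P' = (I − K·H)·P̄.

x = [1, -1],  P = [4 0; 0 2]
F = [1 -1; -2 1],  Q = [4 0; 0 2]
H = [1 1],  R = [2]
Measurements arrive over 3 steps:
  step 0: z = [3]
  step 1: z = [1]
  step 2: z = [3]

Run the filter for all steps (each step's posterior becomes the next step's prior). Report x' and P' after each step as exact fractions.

step 0: x' = [2, 1/3], P' = [10 -10; -10 35/3]
step 1: x' = [-1, 5/3], P' = [283/9 -299/9; -299/9 331/9]
step 2: x' = [-6116/1065, 9203/1065], P' = [48308/1065 -51584/1065; -51584/1065 56882/1065]

step 0: x̄ = F·x = [2, -3]
step 0: P̄ = F·P·Fᵀ + Q = [10 -10; -10 20]
step 0: y = z − H·x̄ = [4]
step 0: S = H·P̄·Hᵀ + R = [12]
step 0: K = P̄·Hᵀ·S⁻¹ = [0; 5/6]
step 0: x' = x̄ + K·y = [2, 1/3]
step 0: P' = (I − K·H)·P̄ = [10 -10; -10 35/3]
step 1: x̄ = F·x = [5/3, -11/3]
step 1: P̄ = F·P·Fᵀ + Q = [137/3 -185/3; -185/3 281/3]
step 1: y = z − H·x̄ = [3]
step 1: S = H·P̄·Hᵀ + R = [18]
step 1: K = P̄·Hᵀ·S⁻¹ = [-8/9; 16/9]
step 1: x' = x̄ + K·y = [-1, 5/3]
step 1: P' = (I − K·H)·P̄ = [283/9 -299/9; -299/9 331/9]
step 2: x̄ = F·x = [-8/3, 11/3]
step 2: P̄ = F·P·Fᵀ + Q = [416/3 -598/3; -598/3 2677/9]
step 2: y = z − H·x̄ = [2]
step 2: S = H·P̄·Hᵀ + R = [355/9]
step 2: K = P̄·Hᵀ·S⁻¹ = [-546/355; 883/355]
step 2: x' = x̄ + K·y = [-6116/1065, 9203/1065]
step 2: P' = (I − K·H)·P̄ = [48308/1065 -51584/1065; -51584/1065 56882/1065]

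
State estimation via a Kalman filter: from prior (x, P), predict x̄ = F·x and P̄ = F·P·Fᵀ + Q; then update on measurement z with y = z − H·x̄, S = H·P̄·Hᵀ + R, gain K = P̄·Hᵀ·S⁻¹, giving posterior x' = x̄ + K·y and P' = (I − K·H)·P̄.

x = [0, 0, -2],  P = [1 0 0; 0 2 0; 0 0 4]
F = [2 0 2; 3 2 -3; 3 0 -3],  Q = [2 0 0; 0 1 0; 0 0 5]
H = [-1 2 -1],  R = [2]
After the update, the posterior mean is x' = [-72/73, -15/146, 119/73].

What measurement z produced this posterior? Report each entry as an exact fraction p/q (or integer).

z = [-1]

x̄ = F·x = [-4, 6, 6]
P̄ = F·P·Fᵀ + Q = [22 -18 -18; -18 54 45; -18 45 50]
S = H·P̄·Hᵀ + R = [146]
K = P̄·Hᵀ·S⁻¹ = [-20/73; 81/146; 29/73]
x' − x̄ = [220/73, -891/146, -319/73] = K·y
y = (KᵀK)⁻¹·Kᵀ·(x' − x̄) = [-11]
z = y + H·x̄ = [-11] + [10] = [-1]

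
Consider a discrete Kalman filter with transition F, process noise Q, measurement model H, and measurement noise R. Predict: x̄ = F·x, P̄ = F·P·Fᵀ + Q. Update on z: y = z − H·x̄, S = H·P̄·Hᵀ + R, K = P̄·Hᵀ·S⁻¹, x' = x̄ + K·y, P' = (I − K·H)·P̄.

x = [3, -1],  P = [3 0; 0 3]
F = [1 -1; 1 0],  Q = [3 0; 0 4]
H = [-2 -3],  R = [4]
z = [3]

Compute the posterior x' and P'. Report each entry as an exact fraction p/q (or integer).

x' = [16/139, -123/139]
P' = [522/139 -312/139; -312/139 244/139]

x̄ = F·x = [4, 3]
P̄ = F·P·Fᵀ + Q = [9 3; 3 7]
y = z − H·x̄ = [20]
S = H·P̄·Hᵀ + R = [139]
K = P̄·Hᵀ·S⁻¹ = [-27/139; -27/139]
x' = x̄ + K·y = [16/139, -123/139]
P' = (I − K·H)·P̄ = [522/139 -312/139; -312/139 244/139]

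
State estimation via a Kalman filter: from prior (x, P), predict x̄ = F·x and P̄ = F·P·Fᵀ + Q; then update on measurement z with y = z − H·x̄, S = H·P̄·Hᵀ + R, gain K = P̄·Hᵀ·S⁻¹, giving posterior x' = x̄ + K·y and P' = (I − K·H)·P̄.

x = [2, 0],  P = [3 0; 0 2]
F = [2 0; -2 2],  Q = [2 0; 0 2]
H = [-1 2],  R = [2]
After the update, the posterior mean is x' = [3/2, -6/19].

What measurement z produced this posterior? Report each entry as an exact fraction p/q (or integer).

x̄ = F·x = [4, -4]
P̄ = F·P·Fᵀ + Q = [14 -12; -12 22]
S = H·P̄·Hᵀ + R = [152]
K = P̄·Hᵀ·S⁻¹ = [-1/4; 7/19]
x' − x̄ = [-5/2, 70/19] = K·y
y = (KᵀK)⁻¹·Kᵀ·(x' − x̄) = [10]
z = y + H·x̄ = [10] + [-12] = [-2]

z = [-2]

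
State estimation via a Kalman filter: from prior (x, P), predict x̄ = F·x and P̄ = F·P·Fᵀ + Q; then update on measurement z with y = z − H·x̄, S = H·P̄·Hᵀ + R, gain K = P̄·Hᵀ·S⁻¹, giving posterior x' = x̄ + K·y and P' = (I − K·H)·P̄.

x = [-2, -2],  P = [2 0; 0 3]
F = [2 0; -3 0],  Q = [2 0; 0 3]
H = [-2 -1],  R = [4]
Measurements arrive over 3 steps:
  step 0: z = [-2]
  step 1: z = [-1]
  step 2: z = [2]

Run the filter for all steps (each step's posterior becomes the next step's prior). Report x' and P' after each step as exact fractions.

step 0: x' = [-36/17, 90/17], P' = [106/17 -180/17; -180/17 348/17]
step 1: x' = [-656/361, 1461/361], P' = [5114/361 -9108/361; -9108/361 17148/361]
step 2: x' = [-40400/10529, 60006/10529], P' = [240298/10529 -433908/10529; -433908/10529 810780/10529]

step 0: x̄ = F·x = [-4, 6]
step 0: P̄ = F·P·Fᵀ + Q = [10 -12; -12 21]
step 0: y = z − H·x̄ = [-4]
step 0: S = H·P̄·Hᵀ + R = [17]
step 0: K = P̄·Hᵀ·S⁻¹ = [-8/17; 3/17]
step 0: x' = x̄ + K·y = [-36/17, 90/17]
step 0: P' = (I − K·H)·P̄ = [106/17 -180/17; -180/17 348/17]
step 1: x̄ = F·x = [-72/17, 108/17]
step 1: P̄ = F·P·Fᵀ + Q = [458/17 -636/17; -636/17 1005/17]
step 1: y = z − H·x̄ = [-53/17]
step 1: S = H·P̄·Hᵀ + R = [361/17]
step 1: K = P̄·Hᵀ·S⁻¹ = [-280/361; 267/361]
step 1: x' = x̄ + K·y = [-656/361, 1461/361]
step 1: P' = (I − K·H)·P̄ = [5114/361 -9108/361; -9108/361 17148/361]
step 2: x̄ = F·x = [-1312/361, 1968/361]
step 2: P̄ = F·P·Fᵀ + Q = [21178/361 -30684/361; -30684/361 47109/361]
step 2: y = z − H·x̄ = [66/361]
step 2: S = H·P̄·Hᵀ + R = [10529/361]
step 2: K = P̄·Hᵀ·S⁻¹ = [-11672/10529; 14259/10529]
step 2: x' = x̄ + K·y = [-40400/10529, 60006/10529]
step 2: P' = (I − K·H)·P̄ = [240298/10529 -433908/10529; -433908/10529 810780/10529]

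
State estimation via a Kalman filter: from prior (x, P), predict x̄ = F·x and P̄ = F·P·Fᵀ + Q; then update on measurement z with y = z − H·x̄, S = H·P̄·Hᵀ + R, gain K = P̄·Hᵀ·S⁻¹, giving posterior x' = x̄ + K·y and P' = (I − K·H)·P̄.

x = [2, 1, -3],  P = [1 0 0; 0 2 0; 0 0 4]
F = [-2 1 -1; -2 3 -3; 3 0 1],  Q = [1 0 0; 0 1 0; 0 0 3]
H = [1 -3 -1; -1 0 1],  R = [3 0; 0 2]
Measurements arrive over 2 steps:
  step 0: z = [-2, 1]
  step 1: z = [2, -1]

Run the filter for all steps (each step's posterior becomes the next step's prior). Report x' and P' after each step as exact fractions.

step 0: x' = [-2262/2845, 3493/11380, 3673/5690], P' = [3386/2845 814/2845 1448/2845; 814/2845 6219/11380 -2011/5690; 1448/2845 -2011/5690 4859/2845]
step 1: x' = [42532753/81526982, -25337479/81526982, -46303413/81526982], P' = [87023039/81526982 23400521/81526982 30646007/81526982; 23400521/81526982 44492179/81526982 -29284927/81526982; 30646007/81526982 -29284927/81526982 129221099/81526982]

step 0: x̄ = F·x = [0, 8, 3]
step 0: P̄ = F·P·Fᵀ + Q = [11 22 -10; 22 59 -18; -10 -18 16]
step 0: y = z − H·x̄ = [25, -2]
step 0: S = H·P̄·Hᵀ + R = [341 73; 73 49]
step 0: K = P̄·Hᵀ·S⁻¹ = [-168/2845 -969/2845; -3793/11380 -3639/11380; -263/5690 3411/5690]
step 0: x' = x̄ + K·y = [-2262/2845, 3493/11380, 3673/5690]
step 0: P' = (I − K·H)·P̄ = [3386/2845 814/2845 1448/2845; 814/2845 6219/11380 -2011/5690; 1448/2845 -2011/5690 4859/2845]
step 1: x̄ = F·x = [14243/11380, 6537/11380, -9899/5690]
step 1: P̄ = F·P·Fᵀ + Q = [109399/11380 175561/11380 -61957/5690; 175561/11380 399279/11380 -93023/5690; -61957/5690 -93023/5690 52556/2845]
step 1: y = z − H·x̄ = [833/1138, 22661/11380]
step 1: S = H·P̄·Hᵀ + R = [101273/569 51737/1138; 51737/1138 590211/11380]
step 1: K = P̄·Hᵀ·S⁻¹ = [-4608177/81526982 -14094258/40763491; -26930363/81526982 -13171362/40763491; -3573437/81526982 24643773/40763491]
step 1: x' = x̄ + K·y = [42532753/81526982, -25337479/81526982, -46303413/81526982]
step 1: P' = (I − K·H)·P̄ = [87023039/81526982 23400521/81526982 30646007/81526982; 23400521/81526982 44492179/81526982 -29284927/81526982; 30646007/81526982 -29284927/81526982 129221099/81526982]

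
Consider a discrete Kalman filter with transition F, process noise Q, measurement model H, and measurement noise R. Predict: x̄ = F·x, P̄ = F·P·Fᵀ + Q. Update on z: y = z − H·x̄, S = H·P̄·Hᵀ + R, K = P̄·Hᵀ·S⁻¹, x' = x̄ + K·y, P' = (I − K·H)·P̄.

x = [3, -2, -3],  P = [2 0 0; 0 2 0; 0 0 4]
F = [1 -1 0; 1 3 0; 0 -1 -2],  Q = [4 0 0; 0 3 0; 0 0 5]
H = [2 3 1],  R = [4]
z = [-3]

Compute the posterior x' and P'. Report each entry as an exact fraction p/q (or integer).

x̄ = F·x = [5, -3, 8]
P̄ = F·P·Fᵀ + Q = [8 -4 2; -4 23 -6; 2 -6 23]
y = z − H·x̄ = [-12]
S = H·P̄·Hᵀ + R = [190]
K = P̄·Hᵀ·S⁻¹ = [3/95; 11/38; 9/190]
x' = x̄ + K·y = [439/95, -123/19, 706/95]
P' = (I − K·H)·P̄ = [742/95 -109/19 163/95; -109/19 269/38 -327/38; 163/95 -327/38 4289/190]

x' = [439/95, -123/19, 706/95]
P' = [742/95 -109/19 163/95; -109/19 269/38 -327/38; 163/95 -327/38 4289/190]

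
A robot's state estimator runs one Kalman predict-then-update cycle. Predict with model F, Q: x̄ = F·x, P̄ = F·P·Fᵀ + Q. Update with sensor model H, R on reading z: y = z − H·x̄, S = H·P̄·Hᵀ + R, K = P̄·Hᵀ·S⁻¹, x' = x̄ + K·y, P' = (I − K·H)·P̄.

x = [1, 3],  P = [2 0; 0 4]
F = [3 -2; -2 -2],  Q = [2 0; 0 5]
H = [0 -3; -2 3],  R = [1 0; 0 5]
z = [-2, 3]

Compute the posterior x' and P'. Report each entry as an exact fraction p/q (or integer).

x̄ = F·x = [-3, -8]
P̄ = F·P·Fᵀ + Q = [36 4; 4 29]
y = z − H·x̄ = [-26, 21]
S = H·P̄·Hᵀ + R = [262 -237; -237 362]
K = P̄·Hᵀ·S⁻¹ = [-12/25 -12/25; -12771/38675 79/38675]
x' = x̄ + K·y = [-3/5, 4861/7735]
P' = (I − K·H)·P̄ = [36/25 4/25; 4/25 4257/38675]

x' = [-3/5, 4861/7735]
P' = [36/25 4/25; 4/25 4257/38675]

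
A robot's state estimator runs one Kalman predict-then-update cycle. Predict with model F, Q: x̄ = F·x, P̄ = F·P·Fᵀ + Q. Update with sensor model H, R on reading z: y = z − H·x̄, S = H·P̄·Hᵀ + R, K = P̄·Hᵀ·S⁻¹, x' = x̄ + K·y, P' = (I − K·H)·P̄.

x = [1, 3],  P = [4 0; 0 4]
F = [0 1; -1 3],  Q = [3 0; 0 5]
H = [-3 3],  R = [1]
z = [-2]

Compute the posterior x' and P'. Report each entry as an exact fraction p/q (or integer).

x' = [504/253, 31/23]
P' = [1546/253 141/23; 141/23 144/23]

x̄ = F·x = [3, 8]
P̄ = F·P·Fᵀ + Q = [7 12; 12 45]
y = z − H·x̄ = [-17]
S = H·P̄·Hᵀ + R = [253]
K = P̄·Hᵀ·S⁻¹ = [15/253; 9/23]
x' = x̄ + K·y = [504/253, 31/23]
P' = (I − K·H)·P̄ = [1546/253 141/23; 141/23 144/23]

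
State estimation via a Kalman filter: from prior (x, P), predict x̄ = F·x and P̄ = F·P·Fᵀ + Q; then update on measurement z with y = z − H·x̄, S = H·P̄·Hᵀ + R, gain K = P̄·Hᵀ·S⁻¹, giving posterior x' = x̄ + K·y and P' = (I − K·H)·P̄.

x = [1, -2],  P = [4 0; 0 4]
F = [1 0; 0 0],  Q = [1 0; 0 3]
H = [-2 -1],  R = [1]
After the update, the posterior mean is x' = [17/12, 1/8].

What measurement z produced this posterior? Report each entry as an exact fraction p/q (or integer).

x̄ = F·x = [1, 0]
P̄ = F·P·Fᵀ + Q = [5 0; 0 3]
S = H·P̄·Hᵀ + R = [24]
K = P̄·Hᵀ·S⁻¹ = [-5/12; -1/8]
x' − x̄ = [5/12, 1/8] = K·y
y = (KᵀK)⁻¹·Kᵀ·(x' − x̄) = [-1]
z = y + H·x̄ = [-1] + [-2] = [-3]

z = [-3]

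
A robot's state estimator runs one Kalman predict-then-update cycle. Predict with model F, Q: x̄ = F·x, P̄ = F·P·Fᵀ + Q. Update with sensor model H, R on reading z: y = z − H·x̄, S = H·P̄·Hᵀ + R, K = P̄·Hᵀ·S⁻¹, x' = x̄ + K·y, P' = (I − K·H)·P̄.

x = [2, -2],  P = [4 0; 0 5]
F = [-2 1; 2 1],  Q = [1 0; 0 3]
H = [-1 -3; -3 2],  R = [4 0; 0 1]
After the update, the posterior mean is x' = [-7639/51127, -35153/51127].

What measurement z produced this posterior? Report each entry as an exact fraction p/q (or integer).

x̄ = F·x = [-6, 2]
P̄ = F·P·Fᵀ + Q = [22 -11; -11 24]
S = H·P̄·Hᵀ + R = [176 -155; -155 427]
K = P̄·Hᵀ·S⁻¹ = [-8943/51127 -13783/51127; -13492/51127 4801/51127]
x' − x̄ = [299123/51127, -137407/51127] = K·y
y = (KᵀK)⁻¹·Kᵀ·(x' − x̄) = [2, -23]
z = y + H·x̄ = [2, -23] + [0, 22] = [2, -1]

z = [2, -1]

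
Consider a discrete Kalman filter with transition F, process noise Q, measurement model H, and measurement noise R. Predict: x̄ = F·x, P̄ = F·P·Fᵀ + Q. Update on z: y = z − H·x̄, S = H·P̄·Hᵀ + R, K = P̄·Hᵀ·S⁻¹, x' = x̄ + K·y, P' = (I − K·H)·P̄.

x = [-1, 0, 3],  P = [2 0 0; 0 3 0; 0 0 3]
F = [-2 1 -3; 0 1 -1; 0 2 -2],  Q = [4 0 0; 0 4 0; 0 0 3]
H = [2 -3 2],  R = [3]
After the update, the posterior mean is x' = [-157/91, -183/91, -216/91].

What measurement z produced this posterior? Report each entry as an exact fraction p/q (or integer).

x̄ = F·x = [-7, -3, -6]
P̄ = F·P·Fᵀ + Q = [42 12 24; 12 10 12; 24 12 27]
S = H·P̄·Hᵀ + R = [273]
K = P̄·Hᵀ·S⁻¹ = [32/91; 6/91; 22/91]
x' − x̄ = [480/91, 90/91, 330/91] = K·y
y = (KᵀK)⁻¹·Kᵀ·(x' − x̄) = [15]
z = y + H·x̄ = [15] + [-17] = [-2]

z = [-2]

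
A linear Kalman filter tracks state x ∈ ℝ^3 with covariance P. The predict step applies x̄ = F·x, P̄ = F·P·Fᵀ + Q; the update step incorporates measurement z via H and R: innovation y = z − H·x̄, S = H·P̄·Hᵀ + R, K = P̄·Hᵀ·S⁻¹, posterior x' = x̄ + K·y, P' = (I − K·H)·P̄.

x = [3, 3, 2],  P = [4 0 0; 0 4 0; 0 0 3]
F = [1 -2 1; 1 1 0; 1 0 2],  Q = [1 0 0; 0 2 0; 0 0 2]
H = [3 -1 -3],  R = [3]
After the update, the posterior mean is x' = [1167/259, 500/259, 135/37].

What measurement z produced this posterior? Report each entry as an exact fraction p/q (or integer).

x̄ = F·x = [-1, 6, 7]
P̄ = F·P·Fᵀ + Q = [24 -4 10; -4 10 4; 10 4 18]
S = H·P̄·Hᵀ + R = [259]
K = P̄·Hᵀ·S⁻¹ = [46/259; -34/259; -4/37]
x' − x̄ = [1426/259, -1054/259, -124/37] = K·y
y = (KᵀK)⁻¹·Kᵀ·(x' − x̄) = [31]
z = y + H·x̄ = [31] + [-30] = [1]

z = [1]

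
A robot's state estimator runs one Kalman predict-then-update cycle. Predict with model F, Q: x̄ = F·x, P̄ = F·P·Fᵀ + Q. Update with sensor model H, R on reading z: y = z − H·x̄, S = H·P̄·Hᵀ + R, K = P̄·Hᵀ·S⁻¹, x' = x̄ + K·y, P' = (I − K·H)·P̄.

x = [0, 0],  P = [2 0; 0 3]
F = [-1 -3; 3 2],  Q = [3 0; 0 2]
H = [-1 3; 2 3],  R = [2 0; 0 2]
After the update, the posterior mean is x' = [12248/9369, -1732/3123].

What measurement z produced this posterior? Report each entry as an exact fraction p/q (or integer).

x̄ = F·x = [0, 0]
P̄ = F·P·Fᵀ + Q = [32 -24; -24 32]
S = H·P̄·Hᵀ + R = [466 152; 152 130]
K = P̄·Hᵀ·S⁻¹ = [-3076/9369 3020/9369; 692/3123 344/3123]
x' − x̄ = [12248/9369, -1732/3123] = K·y
y = (KᵀK)⁻¹·Kᵀ·(x' − x̄) = [-3, 1]
z = y + H·x̄ = [-3, 1] + [0, 0] = [-3, 1]

z = [-3, 1]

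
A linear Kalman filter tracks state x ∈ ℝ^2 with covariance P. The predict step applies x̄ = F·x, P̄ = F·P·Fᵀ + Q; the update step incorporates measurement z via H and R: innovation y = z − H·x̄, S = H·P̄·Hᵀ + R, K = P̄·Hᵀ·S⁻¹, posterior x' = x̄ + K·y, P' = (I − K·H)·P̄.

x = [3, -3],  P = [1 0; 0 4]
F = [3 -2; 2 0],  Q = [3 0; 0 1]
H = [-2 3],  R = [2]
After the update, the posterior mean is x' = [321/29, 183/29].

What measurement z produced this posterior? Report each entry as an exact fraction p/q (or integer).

z = [-3]

x̄ = F·x = [15, 6]
P̄ = F·P·Fᵀ + Q = [28 6; 6 5]
S = H·P̄·Hᵀ + R = [87]
K = P̄·Hᵀ·S⁻¹ = [-38/87; 1/29]
x' − x̄ = [-114/29, 9/29] = K·y
y = (KᵀK)⁻¹·Kᵀ·(x' − x̄) = [9]
z = y + H·x̄ = [9] + [-12] = [-3]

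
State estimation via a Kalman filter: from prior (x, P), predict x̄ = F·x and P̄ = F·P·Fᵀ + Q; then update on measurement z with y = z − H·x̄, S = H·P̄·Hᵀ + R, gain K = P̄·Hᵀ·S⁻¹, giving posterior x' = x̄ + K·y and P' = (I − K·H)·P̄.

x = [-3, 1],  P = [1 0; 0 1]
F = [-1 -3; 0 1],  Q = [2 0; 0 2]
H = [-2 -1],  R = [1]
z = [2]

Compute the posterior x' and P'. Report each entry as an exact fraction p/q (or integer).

x̄ = F·x = [0, 1]
P̄ = F·P·Fᵀ + Q = [12 -3; -3 3]
y = z − H·x̄ = [3]
S = H·P̄·Hᵀ + R = [40]
K = P̄·Hᵀ·S⁻¹ = [-21/40; 3/40]
x' = x̄ + K·y = [-63/40, 49/40]
P' = (I − K·H)·P̄ = [39/40 -57/40; -57/40 111/40]

x' = [-63/40, 49/40]
P' = [39/40 -57/40; -57/40 111/40]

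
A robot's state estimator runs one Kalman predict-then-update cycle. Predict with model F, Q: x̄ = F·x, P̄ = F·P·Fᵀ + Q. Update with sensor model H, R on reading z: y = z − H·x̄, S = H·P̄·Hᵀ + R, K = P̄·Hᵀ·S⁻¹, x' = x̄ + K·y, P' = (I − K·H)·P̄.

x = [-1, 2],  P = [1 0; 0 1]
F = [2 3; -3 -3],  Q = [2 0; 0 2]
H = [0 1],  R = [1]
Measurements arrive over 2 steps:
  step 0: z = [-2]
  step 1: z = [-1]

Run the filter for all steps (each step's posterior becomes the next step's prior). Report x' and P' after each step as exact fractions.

step 0: x' = [23/7, -43/21], P' = [30/7 -5/7; -5/7 20/21]
step 1: x' = [-112/87, -280/261], P' = [123/29 -55/87; -55/87 254/261]

step 0: x̄ = F·x = [4, -3]
step 0: P̄ = F·P·Fᵀ + Q = [15 -15; -15 20]
step 0: y = z − H·x̄ = [1]
step 0: S = H·P̄·Hᵀ + R = [21]
step 0: K = P̄·Hᵀ·S⁻¹ = [-5/7; 20/21]
step 0: x' = x̄ + K·y = [23/7, -43/21]
step 0: P' = (I − K·H)·P̄ = [30/7 -5/7; -5/7 20/21]
step 1: x̄ = F·x = [3/7, -26/7]
step 1: P̄ = F·P·Fᵀ + Q = [134/7 -165/7; -165/7 254/7]
step 1: y = z − H·x̄ = [19/7]
step 1: S = H·P̄·Hᵀ + R = [261/7]
step 1: K = P̄·Hᵀ·S⁻¹ = [-55/87; 254/261]
step 1: x' = x̄ + K·y = [-112/87, -280/261]
step 1: P' = (I − K·H)·P̄ = [123/29 -55/87; -55/87 254/261]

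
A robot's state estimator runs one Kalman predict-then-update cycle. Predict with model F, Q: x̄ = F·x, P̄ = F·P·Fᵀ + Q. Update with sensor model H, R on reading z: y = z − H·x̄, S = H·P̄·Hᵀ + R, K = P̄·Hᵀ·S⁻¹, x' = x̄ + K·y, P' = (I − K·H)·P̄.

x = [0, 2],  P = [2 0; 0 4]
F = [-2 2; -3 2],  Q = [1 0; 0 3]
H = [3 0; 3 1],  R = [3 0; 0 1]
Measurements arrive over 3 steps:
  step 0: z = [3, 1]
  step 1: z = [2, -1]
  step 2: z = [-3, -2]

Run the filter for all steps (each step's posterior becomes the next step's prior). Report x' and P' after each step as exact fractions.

step 0: x' = [677/929, -889/929], P' = [166/929 -395/929; -395/929 1729/929]
step 1: x' = [9916/41581, -183017/124743], P' = [6710/41581 -44767/124743; -44767/124743 600589/374229]
step 2: x' = [-99026682/130901329, 3456631/130901329], P' = [21122574/130901329 -46982357/130901329; -46982357/130901329 210040417/130901329]

step 0: x̄ = F·x = [4, 4]
step 0: P̄ = F·P·Fᵀ + Q = [25 28; 28 37]
step 0: y = z − H·x̄ = [-9, -15]
step 0: S = H·P̄·Hᵀ + R = [228 309; 309 431]
step 0: K = P̄·Hᵀ·S⁻¹ = [166/929 103/929; -395/929 544/929]
step 0: x' = x̄ + K·y = [677/929, -889/929]
step 0: P' = (I − K·H)·P̄ = [166/929 -395/929; -395/929 1729/929]
step 1: x̄ = F·x = [-3132/929, -3809/929]
step 1: P̄ = F·P·Fᵀ + Q = [11669/929 11862/929; 11862/929 15937/929]
step 1: y = z − H·x̄ = [11254/929, 12276/929]
step 1: S = H·P̄·Hᵀ + R = [107808/929 140607/929; 140607/929 193059/929]
step 1: K = P̄·Hᵀ·S⁻¹ = [6710/41581 15623/124743; -44767/124743 197686/374229]
step 1: x' = x̄ + K·y = [9916/41581, -183017/124743]
step 1: P' = (I − K·H)·P̄ = [6710/41581 -44767/124743; -44767/124743 600589/374229]
step 2: x̄ = F·x = [-425530/124743, -455278/124743]
step 2: P̄ = F·P·Fᵀ + Q = [4092553/374229 4107706/374229; 4107706/374229 5680165/374229]
step 2: y = z − H·x̄ = [300787/41581, 34474/2901]
step 2: S = H·P̄·Hᵀ + R = [4217296/41581 381055/2901; 381055/2901 1570549/8703]
step 2: K = P̄·Hᵀ·S⁻¹ = [21122574/130901329 16385365/130901329; -46982357/130901329 69093346/130901329]
step 2: x' = x̄ + K·y = [-99026682/130901329, 3456631/130901329]
step 2: P' = (I − K·H)·P̄ = [21122574/130901329 -46982357/130901329; -46982357/130901329 210040417/130901329]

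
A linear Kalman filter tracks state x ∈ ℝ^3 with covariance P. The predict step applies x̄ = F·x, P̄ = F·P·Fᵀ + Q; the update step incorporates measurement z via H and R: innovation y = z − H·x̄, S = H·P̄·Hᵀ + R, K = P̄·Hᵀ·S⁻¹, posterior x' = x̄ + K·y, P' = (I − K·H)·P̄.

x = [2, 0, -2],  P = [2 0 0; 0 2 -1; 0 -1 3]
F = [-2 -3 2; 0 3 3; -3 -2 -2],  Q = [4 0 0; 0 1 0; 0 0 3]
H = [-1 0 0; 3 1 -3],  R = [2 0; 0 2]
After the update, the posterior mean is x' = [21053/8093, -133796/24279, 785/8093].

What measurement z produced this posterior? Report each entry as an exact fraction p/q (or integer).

z = [-3, 2]

x̄ = F·x = [-8, -6, -2]
P̄ = F·P·Fᵀ + Q = [54 3 10; 3 28 -18; 10 -18 33]
S = H·P̄·Hᵀ + R = [56 -135; -135 759]
K = P̄·Hᵀ·S⁻¹ = [-7587/8093 90/8093; 3336/8093 4691/24279; -6445/8093 -2074/8093]
x' − x̄ = [85797/8093, 11878/24279, 16971/8093] = K·y
y = (KᵀK)⁻¹·Kᵀ·(x' − x̄) = [-11, 26]
z = y + H·x̄ = [-11, 26] + [8, -24] = [-3, 2]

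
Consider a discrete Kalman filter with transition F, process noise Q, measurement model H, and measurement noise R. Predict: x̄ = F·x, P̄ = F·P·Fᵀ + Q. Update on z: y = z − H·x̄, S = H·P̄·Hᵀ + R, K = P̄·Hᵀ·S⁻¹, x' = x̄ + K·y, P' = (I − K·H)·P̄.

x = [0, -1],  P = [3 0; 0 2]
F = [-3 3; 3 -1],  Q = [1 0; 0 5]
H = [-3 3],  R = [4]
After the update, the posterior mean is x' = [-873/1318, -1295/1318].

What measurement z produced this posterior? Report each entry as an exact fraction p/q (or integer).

x̄ = F·x = [-3, 1]
P̄ = F·P·Fᵀ + Q = [46 -33; -33 34]
S = H·P̄·Hᵀ + R = [1318]
K = P̄·Hᵀ·S⁻¹ = [-237/1318; 201/1318]
x' − x̄ = [3081/1318, -2613/1318] = K·y
y = (KᵀK)⁻¹·Kᵀ·(x' − x̄) = [-13]
z = y + H·x̄ = [-13] + [12] = [-1]

z = [-1]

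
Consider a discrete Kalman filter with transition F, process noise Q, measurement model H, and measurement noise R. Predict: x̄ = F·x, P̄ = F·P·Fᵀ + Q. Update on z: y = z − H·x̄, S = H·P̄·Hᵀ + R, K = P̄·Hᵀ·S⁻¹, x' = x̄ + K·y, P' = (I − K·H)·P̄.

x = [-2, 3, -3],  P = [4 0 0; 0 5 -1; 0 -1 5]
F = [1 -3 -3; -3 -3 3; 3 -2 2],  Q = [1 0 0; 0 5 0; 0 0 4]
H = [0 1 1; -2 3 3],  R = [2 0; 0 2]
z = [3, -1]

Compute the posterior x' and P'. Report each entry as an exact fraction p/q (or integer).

x' = [109020/25493, 165873/25493, -100998/25493]
P' = [119042/25493 24183/25493 47196/25493; 24183/25493 933903/25493 -916352/25493; 47196/25493 -916352/25493 946696/25493]

x̄ = F·x = [-2, -12, -18]
P̄ = F·P·Fᵀ + Q = [77 -12 12; -12 149 36; 12 36 88]
y = z − H·x̄ = [33, 85]
S = H·P̄·Hᵀ + R = [311 927; 927 3091]
K = P̄·Hᵀ·S⁻¹ = [71379/50986 -23947/50986; 17551/50986 4287/50986; 15172/25493 -1680/25493]
x' = x̄ + K·y = [109020/25493, 165873/25493, -100998/25493]
P' = (I − K·H)·P̄ = [119042/25493 24183/25493 47196/25493; 24183/25493 933903/25493 -916352/25493; 47196/25493 -916352/25493 946696/25493]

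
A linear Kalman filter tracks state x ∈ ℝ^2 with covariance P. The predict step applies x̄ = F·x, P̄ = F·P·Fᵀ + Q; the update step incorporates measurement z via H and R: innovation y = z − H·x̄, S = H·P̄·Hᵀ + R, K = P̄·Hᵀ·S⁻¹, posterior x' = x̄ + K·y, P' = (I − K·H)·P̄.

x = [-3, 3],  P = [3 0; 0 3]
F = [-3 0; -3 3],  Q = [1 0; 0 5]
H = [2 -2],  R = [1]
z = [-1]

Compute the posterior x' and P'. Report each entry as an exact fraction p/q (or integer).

x' = [1231/133, 1306/133]
P' = [3720/133 3719/133; 3719/133 3751/133]

x̄ = F·x = [9, 18]
P̄ = F·P·Fᵀ + Q = [28 27; 27 59]
y = z − H·x̄ = [17]
S = H·P̄·Hᵀ + R = [133]
K = P̄·Hᵀ·S⁻¹ = [2/133; -64/133]
x' = x̄ + K·y = [1231/133, 1306/133]
P' = (I − K·H)·P̄ = [3720/133 3719/133; 3719/133 3751/133]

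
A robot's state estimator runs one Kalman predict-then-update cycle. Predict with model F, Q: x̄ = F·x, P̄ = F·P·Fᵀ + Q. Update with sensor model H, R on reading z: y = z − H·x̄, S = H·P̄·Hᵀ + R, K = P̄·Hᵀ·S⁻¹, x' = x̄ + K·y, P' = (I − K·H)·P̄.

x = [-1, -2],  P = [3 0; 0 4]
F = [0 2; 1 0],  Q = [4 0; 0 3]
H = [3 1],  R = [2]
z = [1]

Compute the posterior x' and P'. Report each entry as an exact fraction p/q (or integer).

x' = [22/47, -26/47]
P' = [40/47 -90/47; -90/47 273/47]

x̄ = F·x = [-4, -1]
P̄ = F·P·Fᵀ + Q = [20 0; 0 6]
y = z − H·x̄ = [14]
S = H·P̄·Hᵀ + R = [188]
K = P̄·Hᵀ·S⁻¹ = [15/47; 3/94]
x' = x̄ + K·y = [22/47, -26/47]
P' = (I − K·H)·P̄ = [40/47 -90/47; -90/47 273/47]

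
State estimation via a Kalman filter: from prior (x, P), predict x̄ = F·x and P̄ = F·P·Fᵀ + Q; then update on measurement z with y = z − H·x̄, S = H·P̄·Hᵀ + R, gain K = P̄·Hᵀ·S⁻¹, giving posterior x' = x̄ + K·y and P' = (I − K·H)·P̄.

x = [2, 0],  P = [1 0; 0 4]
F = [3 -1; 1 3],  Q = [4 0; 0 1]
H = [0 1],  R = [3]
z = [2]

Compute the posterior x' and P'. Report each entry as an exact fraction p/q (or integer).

x' = [6, 2]
P' = [616/41 -27/41; -27/41 114/41]

x̄ = F·x = [6, 2]
P̄ = F·P·Fᵀ + Q = [17 -9; -9 38]
y = z − H·x̄ = [0]
S = H·P̄·Hᵀ + R = [41]
K = P̄·Hᵀ·S⁻¹ = [-9/41; 38/41]
x' = x̄ + K·y = [6, 2]
P' = (I − K·H)·P̄ = [616/41 -27/41; -27/41 114/41]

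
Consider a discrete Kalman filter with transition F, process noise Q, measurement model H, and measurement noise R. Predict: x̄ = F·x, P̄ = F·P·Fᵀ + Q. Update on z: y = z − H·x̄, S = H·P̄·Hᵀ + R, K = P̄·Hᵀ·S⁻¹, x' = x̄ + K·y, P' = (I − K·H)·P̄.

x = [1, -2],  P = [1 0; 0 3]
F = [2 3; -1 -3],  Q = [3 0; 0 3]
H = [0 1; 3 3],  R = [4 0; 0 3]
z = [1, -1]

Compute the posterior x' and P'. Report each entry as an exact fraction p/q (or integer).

x̄ = F·x = [-4, 5]
P̄ = F·P·Fᵀ + Q = [34 -29; -29 31]
y = z − H·x̄ = [-4, -4]
S = H·P̄·Hᵀ + R = [35 6; 6 66]
K = P̄·Hᵀ·S⁻¹ = [-334/379 233/758; 335/379 4/379]
x' = x̄ + K·y = [-646/379, 539/379]
P' = (I − K·H)·P̄ = [2905/758 -1336/379; -1336/379 1340/379]

x' = [-646/379, 539/379]
P' = [2905/758 -1336/379; -1336/379 1340/379]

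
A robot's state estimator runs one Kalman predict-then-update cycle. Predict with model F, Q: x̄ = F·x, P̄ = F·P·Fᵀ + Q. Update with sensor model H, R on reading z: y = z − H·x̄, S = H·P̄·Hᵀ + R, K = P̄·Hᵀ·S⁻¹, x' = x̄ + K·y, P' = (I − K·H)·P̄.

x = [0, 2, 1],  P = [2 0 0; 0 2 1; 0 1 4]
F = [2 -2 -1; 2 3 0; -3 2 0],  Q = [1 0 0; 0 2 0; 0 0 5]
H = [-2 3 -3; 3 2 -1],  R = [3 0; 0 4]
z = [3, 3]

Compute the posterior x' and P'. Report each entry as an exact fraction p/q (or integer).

x' = [-2511/13778, 32975/13778, 20095/13778]
P' = [57747/68890 -12348/6889 -151383/68890; -12348/6889 84581/13778 48867/6889; -151383/68890 48867/6889 588727/68890]

x̄ = F·x = [-5, 6, 4]
P̄ = F·P·Fᵀ + Q = [25 -7 -22; -7 28 0; -22 0 31]
y = z − H·x̄ = [-13, 10]
S = H·P̄·Hᵀ + R = [454 230; 230 420]
K = P̄·Hᵀ·S⁻¹ = [-2119/13778 9708/34445; 3311/13778 -665/13778; 173/13778 -8192/34445]
x' = x̄ + K·y = [-2511/13778, 32975/13778, 20095/13778]
P' = (I − K·H)·P̄ = [57747/68890 -12348/6889 -151383/68890; -12348/6889 84581/13778 48867/6889; -151383/68890 48867/6889 588727/68890]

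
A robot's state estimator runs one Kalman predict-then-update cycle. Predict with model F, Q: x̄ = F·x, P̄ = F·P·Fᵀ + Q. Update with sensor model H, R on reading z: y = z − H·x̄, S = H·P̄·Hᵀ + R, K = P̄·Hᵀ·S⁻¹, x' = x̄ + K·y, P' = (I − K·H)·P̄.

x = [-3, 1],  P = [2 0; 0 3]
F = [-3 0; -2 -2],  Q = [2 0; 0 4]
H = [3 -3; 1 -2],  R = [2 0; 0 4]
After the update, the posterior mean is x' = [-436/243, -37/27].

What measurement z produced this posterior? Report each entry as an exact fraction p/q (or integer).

z = [-2, 3]

x̄ = F·x = [9, 4]
P̄ = F·P·Fᵀ + Q = [20 12; 12 24]
S = H·P̄·Hᵀ + R = [182 96; 96 72]
K = P̄·Hᵀ·S⁻¹ = [44/81 -379/486; 2/9 -43/54]
x' − x̄ = [-2623/243, -145/27] = K·y
y = (KᵀK)⁻¹·Kᵀ·(x' − x̄) = [-17, 2]
z = y + H·x̄ = [-17, 2] + [15, 1] = [-2, 3]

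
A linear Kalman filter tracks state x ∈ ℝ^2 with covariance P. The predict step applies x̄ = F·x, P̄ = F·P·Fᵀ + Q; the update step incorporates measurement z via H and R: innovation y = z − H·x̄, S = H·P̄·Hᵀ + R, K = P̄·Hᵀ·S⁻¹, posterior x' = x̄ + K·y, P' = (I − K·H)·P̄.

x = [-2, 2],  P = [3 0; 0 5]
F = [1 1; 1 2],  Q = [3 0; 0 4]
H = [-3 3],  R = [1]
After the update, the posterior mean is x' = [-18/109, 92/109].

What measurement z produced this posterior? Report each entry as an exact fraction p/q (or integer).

z = [3]

x̄ = F·x = [0, 2]
P̄ = F·P·Fᵀ + Q = [11 13; 13 27]
S = H·P̄·Hᵀ + R = [109]
K = P̄·Hᵀ·S⁻¹ = [6/109; 42/109]
x' − x̄ = [-18/109, -126/109] = K·y
y = (KᵀK)⁻¹·Kᵀ·(x' − x̄) = [-3]
z = y + H·x̄ = [-3] + [6] = [3]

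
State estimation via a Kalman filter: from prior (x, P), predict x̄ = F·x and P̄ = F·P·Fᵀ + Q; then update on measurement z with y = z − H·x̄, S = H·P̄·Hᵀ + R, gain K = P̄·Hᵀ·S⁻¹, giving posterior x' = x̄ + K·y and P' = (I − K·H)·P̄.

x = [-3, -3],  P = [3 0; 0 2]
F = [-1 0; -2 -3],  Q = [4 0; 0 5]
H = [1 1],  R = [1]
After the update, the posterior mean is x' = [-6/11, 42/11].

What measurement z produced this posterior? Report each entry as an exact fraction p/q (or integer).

x̄ = F·x = [3, 15]
P̄ = F·P·Fᵀ + Q = [7 6; 6 35]
S = H·P̄·Hᵀ + R = [55]
K = P̄·Hᵀ·S⁻¹ = [13/55; 41/55]
x' − x̄ = [-39/11, -123/11] = K·y
y = (KᵀK)⁻¹·Kᵀ·(x' − x̄) = [-15]
z = y + H·x̄ = [-15] + [18] = [3]

z = [3]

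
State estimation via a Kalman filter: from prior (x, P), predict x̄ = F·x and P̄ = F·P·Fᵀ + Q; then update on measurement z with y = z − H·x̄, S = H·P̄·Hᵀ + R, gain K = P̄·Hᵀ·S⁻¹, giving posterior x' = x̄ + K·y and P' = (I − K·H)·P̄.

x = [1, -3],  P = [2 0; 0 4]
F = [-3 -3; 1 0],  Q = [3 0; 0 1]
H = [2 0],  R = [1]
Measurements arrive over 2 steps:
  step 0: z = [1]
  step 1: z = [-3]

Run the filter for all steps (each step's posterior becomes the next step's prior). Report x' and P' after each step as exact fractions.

step 0: x' = [120/229, 361/229], P' = [57/229 -6/229; -6/229 543/229]
step 1: x' = [-37317/24145, 9714/24145], P' = [5979/24145 -153/24145; -153/24145 29746/24145]

step 0: x̄ = F·x = [6, 1]
step 0: P̄ = F·P·Fᵀ + Q = [57 -6; -6 3]
step 0: y = z − H·x̄ = [-11]
step 0: S = H·P̄·Hᵀ + R = [229]
step 0: K = P̄·Hᵀ·S⁻¹ = [114/229; -12/229]
step 0: x' = x̄ + K·y = [120/229, 361/229]
step 0: P' = (I − K·H)·P̄ = [57/229 -6/229; -6/229 543/229]
step 1: x̄ = F·x = [-1443/229, 120/229]
step 1: P̄ = F·P·Fᵀ + Q = [5979/229 -153/229; -153/229 286/229]
step 1: y = z − H·x̄ = [2199/229]
step 1: S = H·P̄·Hᵀ + R = [24145/229]
step 1: K = P̄·Hᵀ·S⁻¹ = [11958/24145; -306/24145]
step 1: x' = x̄ + K·y = [-37317/24145, 9714/24145]
step 1: P' = (I − K·H)·P̄ = [5979/24145 -153/24145; -153/24145 29746/24145]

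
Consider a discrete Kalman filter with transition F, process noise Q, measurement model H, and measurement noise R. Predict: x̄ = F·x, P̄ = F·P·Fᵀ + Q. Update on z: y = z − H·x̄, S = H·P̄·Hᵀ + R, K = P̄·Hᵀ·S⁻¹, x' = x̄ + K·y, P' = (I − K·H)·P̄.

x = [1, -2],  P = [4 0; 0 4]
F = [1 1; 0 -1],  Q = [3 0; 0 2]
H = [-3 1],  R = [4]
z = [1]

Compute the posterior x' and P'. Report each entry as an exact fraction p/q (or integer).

x̄ = F·x = [-1, 2]
P̄ = F·P·Fᵀ + Q = [11 -4; -4 6]
y = z − H·x̄ = [-4]
S = H·P̄·Hᵀ + R = [133]
K = P̄·Hᵀ·S⁻¹ = [-37/133; 18/133]
x' = x̄ + K·y = [15/133, 194/133]
P' = (I − K·H)·P̄ = [94/133 134/133; 134/133 474/133]

x' = [15/133, 194/133]
P' = [94/133 134/133; 134/133 474/133]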